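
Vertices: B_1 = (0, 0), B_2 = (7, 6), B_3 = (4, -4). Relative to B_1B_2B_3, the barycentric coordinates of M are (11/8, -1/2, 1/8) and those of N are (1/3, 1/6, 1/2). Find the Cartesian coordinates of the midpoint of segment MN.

Barycentric coordinates of the midpoint are the average: (41/48, -1/6, 5/16).
Converting: (41/48)·B_1 + (-1/6)·B_2 + (5/16)·B_3 = (1/12, -9/4).

(1/12, -9/4)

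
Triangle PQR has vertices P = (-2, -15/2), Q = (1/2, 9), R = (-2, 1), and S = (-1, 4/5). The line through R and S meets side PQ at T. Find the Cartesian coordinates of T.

(-3/4, 3/4)

Barycentric coordinates of S with respect to PQR: (2/5, 2/5, 1/5).
On side PQ the R-coordinate is zero; dropping S's R-weight 1/5 and renormalizing the remaining 2/5 : 2/5 gives weights 1/2, 1/2 on P, Q.
T = (1/2)·(-2, -15/2) + (1/2)·(1/2, 9) = (-3/4, 3/4).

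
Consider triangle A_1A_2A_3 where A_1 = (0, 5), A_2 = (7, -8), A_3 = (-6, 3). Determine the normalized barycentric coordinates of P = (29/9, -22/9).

Signed area of the reference triangle: [A_1A_2A_3] = ½·(0·(-8−3) + 7·(3−5) + (-6)·(5−(-8))) = ½·(0 − 14 − 78) = -46.
[PA_2A_3] = ½·((29/9)·(-8−3) + 7·(3−(-22/9)) + (-6)·(-22/9−(-8))) = ½·(-319/9 + 343/9 − 100/3) = -46/3, so the A_1-coordinate is (-46/3)/(-46) = 1/3.
[A_1PA_3] = ½·(0·(-22/9−3) + (29/9)·(3−5) + (-6)·(5−(-22/9))) = ½·(0 − 58/9 − 134/3) = -230/9, so the A_2-coordinate is 5/9.
[A_1A_2P] = ½·(0·(-8−(-22/9)) + 7·(-22/9−5) + (29/9)·(5−(-8))) = ½·(0 − 469/9 + 377/9) = -46/9, so the A_3-coordinate is 1/9.

(1/3, 5/9, 1/9)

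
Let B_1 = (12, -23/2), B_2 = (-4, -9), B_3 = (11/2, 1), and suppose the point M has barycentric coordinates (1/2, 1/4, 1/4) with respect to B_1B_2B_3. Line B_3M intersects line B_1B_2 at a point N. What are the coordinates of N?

(20/3, -32/3)

Line B_3M meets B_1B_2 where the B_3-coordinate vanishes; zeroing M's B_3-weight and renormalizing leaves B_1, B_2-weights 1/2 : 1/4 → (2/3, 1/3).
So N = (2/3)·B_1 + (1/3)·B_2 = (20/3, -32/3).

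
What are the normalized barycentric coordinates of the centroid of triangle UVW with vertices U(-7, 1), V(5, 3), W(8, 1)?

The centroid is the average of the vertices, so each weight is 1/3.

(1/3, 1/3, 1/3)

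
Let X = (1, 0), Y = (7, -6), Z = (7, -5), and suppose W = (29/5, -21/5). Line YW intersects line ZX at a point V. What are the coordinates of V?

Barycentric coordinates of W with respect to XYZ: (1/5, 1/5, 3/5).
On side ZX the Y-coordinate is zero; dropping W's Y-weight 1/5 and renormalizing the remaining 3/5 : 1/5 gives weights 3/4, 1/4 on Z, X.
V = (3/4)·(7, -5) + (1/4)·(1, 0) = (11/2, -15/4).

(11/2, -15/4)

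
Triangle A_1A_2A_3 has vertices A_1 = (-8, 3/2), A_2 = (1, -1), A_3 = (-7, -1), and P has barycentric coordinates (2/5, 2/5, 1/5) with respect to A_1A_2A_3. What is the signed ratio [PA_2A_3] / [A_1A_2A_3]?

2/5

The signed ratio [PA_2A_3]/[A_1A_2A_3] equals the barycentric coordinate of P at vertex A_1, which is 2/5.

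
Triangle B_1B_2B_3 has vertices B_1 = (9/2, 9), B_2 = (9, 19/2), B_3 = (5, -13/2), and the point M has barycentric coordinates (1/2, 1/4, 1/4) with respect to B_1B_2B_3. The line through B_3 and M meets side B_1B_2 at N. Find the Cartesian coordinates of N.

Line B_3M meets B_1B_2 where the B_3-coordinate vanishes; zeroing M's B_3-weight and renormalizing leaves B_1, B_2-weights 1/2 : 1/4 → (2/3, 1/3).
So N = (2/3)·B_1 + (1/3)·B_2 = (6, 55/6).

(6, 55/6)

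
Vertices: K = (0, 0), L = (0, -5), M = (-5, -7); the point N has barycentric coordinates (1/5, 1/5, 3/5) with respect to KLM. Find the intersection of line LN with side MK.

(-15/4, -21/4)

Line LN meets MK where the L-coordinate vanishes; zeroing N's L-weight and renormalizing leaves M, K-weights 3/5 : 1/5 → (3/4, 1/4).
So J = (3/4)·M + (1/4)·K = (-15/4, -21/4).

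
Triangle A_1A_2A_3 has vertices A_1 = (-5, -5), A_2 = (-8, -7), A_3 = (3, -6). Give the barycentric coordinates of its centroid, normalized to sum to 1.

(1/3, 1/3, 1/3)

The centroid is the average of the vertices, so each weight is 1/3.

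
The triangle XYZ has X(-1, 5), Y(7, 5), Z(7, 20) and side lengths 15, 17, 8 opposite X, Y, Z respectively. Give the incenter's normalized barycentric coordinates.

(3/8, 17/40, 1/5)

The incenter has barycentric coordinates proportional to the opposite side lengths: (15 : 17 : 8).
Normalizing by 15+17+8 = 40 gives (3/8, 17/40, 1/5).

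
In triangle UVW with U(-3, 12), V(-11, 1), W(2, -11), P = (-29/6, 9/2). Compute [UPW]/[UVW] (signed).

[UVW] = ½·((-3)·(1−(-11)) + (-11)·(-11−12) + 2·(12−1)) = ½·(-36 + 253 + 22) = 239/2.
[UPW] = ½·((-3)·(9/2−(-11)) + (-29/6)·(-11−12) + 2·(12−(9/2))) = ½·(-93/2 + 667/6 + 15) = 239/6, so the ratio is (239/6)/(239/2) = 1/3.

1/3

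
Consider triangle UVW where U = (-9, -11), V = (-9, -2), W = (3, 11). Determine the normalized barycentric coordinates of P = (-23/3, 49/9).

Signed area of the reference triangle: [UVW] = ½·((-9)·(-2−11) + (-9)·(11−(-11)) + 3·(-11−(-2))) = ½·(117 − 198 − 27) = -54.
[PVW] = ½·((-23/3)·(-2−11) + (-9)·(11−(49/9)) + 3·(49/9−(-2))) = ½·(299/3 − 50 + 67/3) = 36, so the U-coordinate is 36/(-54) = -2/3.
[UPW] = ½·((-9)·(49/9−11) + (-23/3)·(11−(-11)) + 3·(-11−(49/9))) = ½·(50 − 506/3 − 148/3) = -84, so the V-coordinate is 14/9.
[UVP] = ½·((-9)·(-2−(49/9)) + (-9)·(49/9−(-11)) + (-23/3)·(-11−(-2))) = ½·(67 − 148 + 69) = -6, so the W-coordinate is 1/9.

(-2/3, 14/9, 1/9)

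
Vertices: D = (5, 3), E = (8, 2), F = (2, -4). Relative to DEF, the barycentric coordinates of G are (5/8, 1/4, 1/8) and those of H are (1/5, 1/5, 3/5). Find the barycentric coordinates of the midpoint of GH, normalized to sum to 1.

(33/80, 9/40, 29/80)

Since both coordinate triples sum to 1, the midpoint's barycentrics are the componentwise average.
(5/8+1/5)/2 = 33/80; similarly 9/40 and 29/80.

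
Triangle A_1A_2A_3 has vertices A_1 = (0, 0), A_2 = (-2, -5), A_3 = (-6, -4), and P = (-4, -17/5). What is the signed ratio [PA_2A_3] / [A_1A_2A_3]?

1/5

[A_1A_2A_3] = ½·(0·(-5−(-4)) + (-2)·(-4−0) + (-6)·(0−(-5))) = ½·(0 + 8 − 30) = -11.
[PA_2A_3] = ½·((-4)·(-5−(-4)) + (-2)·(-4−(-17/5)) + (-6)·(-17/5−(-5))) = ½·(4 + 6/5 − 48/5) = -11/5, so the ratio is (-11/5)/(-11) = 1/5.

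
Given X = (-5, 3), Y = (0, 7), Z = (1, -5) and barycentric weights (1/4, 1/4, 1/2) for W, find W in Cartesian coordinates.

W = (1/4)·X + (1/4)·Y + (1/2)·Z.
x-coordinate: (1/4)·(-5) + (1/4)·0 + (1/2)·1 = -3/4.
y-coordinate: (1/4)·3 + (1/4)·7 + (1/2)·(-5) = 0.

(-3/4, 0)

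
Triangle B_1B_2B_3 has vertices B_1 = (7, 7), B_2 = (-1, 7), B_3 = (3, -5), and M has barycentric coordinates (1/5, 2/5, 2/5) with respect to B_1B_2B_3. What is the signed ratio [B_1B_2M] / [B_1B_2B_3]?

The signed ratio [B_1B_2M]/[B_1B_2B_3] equals the barycentric coordinate of M at vertex B_3, which is 2/5.

2/5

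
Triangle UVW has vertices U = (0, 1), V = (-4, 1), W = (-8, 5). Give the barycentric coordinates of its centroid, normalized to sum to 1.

The centroid is the average of the vertices, so each weight is 1/3.

(1/3, 1/3, 1/3)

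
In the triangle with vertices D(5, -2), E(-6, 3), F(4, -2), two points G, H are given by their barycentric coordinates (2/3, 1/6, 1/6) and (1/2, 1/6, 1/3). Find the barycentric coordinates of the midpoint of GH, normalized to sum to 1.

Since both coordinate triples sum to 1, the midpoint's barycentrics are the componentwise average.
(2/3+1/2)/2 = 7/12; similarly 1/6 and 1/4.

(7/12, 1/6, 1/4)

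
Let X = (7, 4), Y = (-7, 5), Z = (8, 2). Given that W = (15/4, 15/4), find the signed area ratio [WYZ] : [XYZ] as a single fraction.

1/2

[XYZ] = ½·(7·(5−2) + (-7)·(2−4) + 8·(4−5)) = ½·(21 + 14 − 8) = 27/2.
[WYZ] = ½·((15/4)·(5−2) + (-7)·(2−(15/4)) + 8·(15/4−5)) = ½·(45/4 + 49/4 − 10) = 27/4, so the ratio is (27/4)/(27/2) = 1/2.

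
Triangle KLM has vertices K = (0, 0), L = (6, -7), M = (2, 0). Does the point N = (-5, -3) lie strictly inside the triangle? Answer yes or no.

no

Barycentric coordinates of N: (61/14, 3/7, -53/14).
The three coordinates are positive, positive, negative; a point is interior exactly when all three are positive.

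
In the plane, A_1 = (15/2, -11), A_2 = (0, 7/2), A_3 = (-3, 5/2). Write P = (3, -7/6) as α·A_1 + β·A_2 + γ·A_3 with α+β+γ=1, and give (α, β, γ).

(1/3, 5/6, -1/6)

Signed area of the reference triangle: [A_1A_2A_3] = ½·((15/2)·(7/2−(5/2)) + 0·(5/2−(-11)) + (-3)·(-11−(7/2))) = ½·(15/2 + 0 + 87/2) = 51/2.
[PA_2A_3] = ½·(3·(7/2−(5/2)) + 0·(5/2−(-7/6)) + (-3)·(-7/6−(7/2))) = ½·(3 + 0 + 14) = 17/2, so the A_1-coordinate is (17/2)/(51/2) = 1/3.
[A_1PA_3] = ½·((15/2)·(-7/6−(5/2)) + 3·(5/2−(-11)) + (-3)·(-11−(-7/6))) = ½·(-55/2 + 81/2 + 59/2) = 85/4, so the A_2-coordinate is 5/6.
[A_1A_2P] = ½·((15/2)·(7/2−(-7/6)) + 0·(-7/6−(-11)) + 3·(-11−(7/2))) = ½·(35 + 0 − 87/2) = -17/4, so the A_3-coordinate is -1/6.
Check: 1/3 + 5/6 − 1/6 = 1.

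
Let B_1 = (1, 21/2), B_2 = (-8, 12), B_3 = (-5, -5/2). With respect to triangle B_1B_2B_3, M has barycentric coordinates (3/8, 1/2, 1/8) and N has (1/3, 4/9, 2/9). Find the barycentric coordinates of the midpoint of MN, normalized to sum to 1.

Since both coordinate triples sum to 1, the midpoint's barycentrics are the componentwise average.
(3/8+1/3)/2 = 17/48; similarly 17/36 and 25/144.

(17/48, 17/36, 25/144)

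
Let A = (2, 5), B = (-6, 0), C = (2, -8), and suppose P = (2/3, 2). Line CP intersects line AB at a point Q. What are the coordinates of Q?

(2/5, 4)

Barycentric coordinates of P with respect to ABC: (2/3, 1/6, 1/6).
On side AB the C-coordinate is zero; dropping P's C-weight 1/6 and renormalizing the remaining 2/3 : 1/6 gives weights 4/5, 1/5 on A, B.
Q = (4/5)·(2, 5) + (1/5)·(-6, 0) = (2/5, 4).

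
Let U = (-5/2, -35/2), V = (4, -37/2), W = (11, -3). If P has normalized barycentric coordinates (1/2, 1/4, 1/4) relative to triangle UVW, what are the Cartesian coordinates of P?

P = (1/2)·U + (1/4)·V + (1/4)·W.
x-coordinate: (1/2)·(-5/2) + (1/4)·4 + (1/4)·11 = 5/2.
y-coordinate: (1/2)·(-35/2) + (1/4)·(-37/2) + (1/4)·(-3) = -113/8.

(5/2, -113/8)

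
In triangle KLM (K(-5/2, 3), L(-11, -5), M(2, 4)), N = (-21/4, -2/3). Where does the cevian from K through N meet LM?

(-29/5, -7/5)

Barycentric coordinates of N with respect to KLM: (1/6, 1/2, 1/3).
On side LM the K-coordinate is zero; dropping N's K-weight 1/6 and renormalizing the remaining 1/2 : 1/3 gives weights 3/5, 2/5 on L, M.
J = (3/5)·(-11, -5) + (2/5)·(2, 4) = (-29/5, -7/5).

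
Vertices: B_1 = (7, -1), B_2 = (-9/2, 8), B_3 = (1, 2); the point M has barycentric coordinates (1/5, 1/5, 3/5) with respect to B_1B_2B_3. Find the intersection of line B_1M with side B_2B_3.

Line B_1M meets B_2B_3 where the B_1-coordinate vanishes; zeroing M's B_1-weight and renormalizing leaves B_2, B_3-weights 1/5 : 3/5 → (1/4, 3/4).
So N = (1/4)·B_2 + (3/4)·B_3 = (-3/8, 7/2).

(-3/8, 7/2)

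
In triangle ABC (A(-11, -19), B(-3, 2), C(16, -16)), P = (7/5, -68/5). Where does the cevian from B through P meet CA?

Barycentric coordinates of P with respect to ABC: (2/5, 1/5, 2/5).
On side CA the B-coordinate is zero; dropping P's B-weight 1/5 and renormalizing the remaining 2/5 : 2/5 gives weights 1/2, 1/2 on C, A.
Q = (1/2)·(16, -16) + (1/2)·(-11, -19) = (5/2, -35/2).

(5/2, -35/2)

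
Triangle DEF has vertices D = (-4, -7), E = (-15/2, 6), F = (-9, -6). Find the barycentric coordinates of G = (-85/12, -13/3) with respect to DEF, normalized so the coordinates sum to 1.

(1/3, 1/6, 1/2)

Signed area of the reference triangle: [DEF] = ½·((-4)·(6−(-6)) + (-15/2)·(-6−(-7)) + (-9)·(-7−6)) = ½·(-48 − 15/2 + 117) = 123/4.
[GEF] = ½·((-85/12)·(6−(-6)) + (-15/2)·(-6−(-13/3)) + (-9)·(-13/3−6)) = ½·(-85 + 25/2 + 93) = 41/4, so the D-coordinate is (41/4)/(123/4) = 1/3.
[DGF] = ½·((-4)·(-13/3−(-6)) + (-85/12)·(-6−(-7)) + (-9)·(-7−(-13/3))) = ½·(-20/3 − 85/12 + 24) = 41/8, so the E-coordinate is 1/6.
[DEG] = ½·((-4)·(6−(-13/3)) + (-15/2)·(-13/3−(-7)) + (-85/12)·(-7−6)) = ½·(-124/3 − 20 + 1105/12) = 123/8, so the F-coordinate is 1/2.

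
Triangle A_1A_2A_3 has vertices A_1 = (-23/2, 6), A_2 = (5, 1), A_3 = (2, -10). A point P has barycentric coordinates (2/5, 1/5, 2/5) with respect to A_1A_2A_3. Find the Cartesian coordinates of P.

P = (2/5)·A_1 + (1/5)·A_2 + (2/5)·A_3.
x-coordinate: (2/5)·(-23/2) + (1/5)·5 + (2/5)·2 = -14/5.
y-coordinate: (2/5)·6 + (1/5)·1 + (2/5)·(-10) = -7/5.

(-14/5, -7/5)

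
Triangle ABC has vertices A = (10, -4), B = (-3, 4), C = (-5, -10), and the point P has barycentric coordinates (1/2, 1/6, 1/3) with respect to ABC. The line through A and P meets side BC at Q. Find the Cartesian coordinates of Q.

(-13/3, -16/3)

Line AP meets BC where the A-coordinate vanishes; zeroing P's A-weight and renormalizing leaves B, C-weights 1/6 : 1/3 → (1/3, 2/3).
So Q = (1/3)·B + (2/3)·C = (-13/3, -16/3).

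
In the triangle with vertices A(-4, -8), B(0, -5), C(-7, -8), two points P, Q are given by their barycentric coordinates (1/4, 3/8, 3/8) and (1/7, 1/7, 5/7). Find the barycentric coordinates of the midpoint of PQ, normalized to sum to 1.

(11/56, 29/112, 61/112)

Since both coordinate triples sum to 1, the midpoint's barycentrics are the componentwise average.
(1/4+1/7)/2 = 11/56; similarly 29/112 and 61/112.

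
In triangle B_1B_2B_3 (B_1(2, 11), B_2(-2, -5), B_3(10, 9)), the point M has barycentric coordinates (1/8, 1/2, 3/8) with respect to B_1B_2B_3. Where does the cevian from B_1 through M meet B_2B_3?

(22/7, 1)

Line B_1M meets B_2B_3 where the B_1-coordinate vanishes; zeroing M's B_1-weight and renormalizing leaves B_2, B_3-weights 1/2 : 3/8 → (4/7, 3/7).
So N = (4/7)·B_2 + (3/7)·B_3 = (22/7, 1).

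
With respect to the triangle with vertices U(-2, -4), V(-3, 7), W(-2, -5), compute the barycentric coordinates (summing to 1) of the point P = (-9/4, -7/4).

Signed area of the reference triangle: [UVW] = ½·((-2)·(7−(-5)) + (-3)·(-5−(-4)) + (-2)·(-4−7)) = ½·(-24 + 3 + 22) = 1/2.
[PVW] = ½·((-9/4)·(7−(-5)) + (-3)·(-5−(-7/4)) + (-2)·(-7/4−7)) = ½·(-27 + 39/4 + 35/2) = 1/8, so the U-coordinate is (1/8)/(1/2) = 1/4.
[UPW] = ½·((-2)·(-7/4−(-5)) + (-9/4)·(-5−(-4)) + (-2)·(-4−(-7/4))) = ½·(-13/2 + 9/4 + 9/2) = 1/8, so the V-coordinate is 1/4.
[UVP] = ½·((-2)·(7−(-7/4)) + (-3)·(-7/4−(-4)) + (-9/4)·(-4−7)) = ½·(-35/2 − 27/4 + 99/4) = 1/4, so the W-coordinate is 1/2.

(1/4, 1/4, 1/2)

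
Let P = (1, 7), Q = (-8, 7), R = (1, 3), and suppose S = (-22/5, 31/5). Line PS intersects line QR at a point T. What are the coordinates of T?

(-23/4, 6)

Barycentric coordinates of S with respect to PQR: (1/5, 3/5, 1/5).
On side QR the P-coordinate is zero; dropping S's P-weight 1/5 and renormalizing the remaining 3/5 : 1/5 gives weights 3/4, 1/4 on Q, R.
T = (3/4)·(-8, 7) + (1/4)·(1, 3) = (-23/4, 6).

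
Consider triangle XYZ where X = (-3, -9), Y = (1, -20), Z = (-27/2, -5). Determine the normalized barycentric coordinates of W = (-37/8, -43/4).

(1/2, 1/4, 1/4)

Signed area of the reference triangle: [XYZ] = ½·((-3)·(-20−(-5)) + 1·(-5−(-9)) + (-27/2)·(-9−(-20))) = ½·(45 + 4 − 297/2) = -199/4.
[WYZ] = ½·((-37/8)·(-20−(-5)) + 1·(-5−(-43/4)) + (-27/2)·(-43/4−(-20))) = ½·(555/8 + 23/4 − 999/8) = -199/8, so the X-coordinate is (-199/8)/(-199/4) = 1/2.
[XWZ] = ½·((-3)·(-43/4−(-5)) + (-37/8)·(-5−(-9)) + (-27/2)·(-9−(-43/4))) = ½·(69/4 − 37/2 − 189/8) = -199/16, so the Y-coordinate is 1/4.
[XYW] = ½·((-3)·(-20−(-43/4)) + 1·(-43/4−(-9)) + (-37/8)·(-9−(-20))) = ½·(111/4 − 7/4 − 407/8) = -199/16, so the Z-coordinate is 1/4.
Check: 1/2 + 1/4 + 1/4 = 1.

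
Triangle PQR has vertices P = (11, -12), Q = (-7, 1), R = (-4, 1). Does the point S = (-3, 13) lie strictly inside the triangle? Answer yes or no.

Barycentric coordinates of S: (-12/13, -193/39, 268/39).
The three coordinates are negative, negative, positive; a point is interior exactly when all three are positive.

no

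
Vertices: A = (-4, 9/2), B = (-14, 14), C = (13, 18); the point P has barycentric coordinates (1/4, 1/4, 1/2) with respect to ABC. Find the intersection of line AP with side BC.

Line AP meets BC where the A-coordinate vanishes; zeroing P's A-weight and renormalizing leaves B, C-weights 1/4 : 1/2 → (1/3, 2/3).
So Q = (1/3)·B + (2/3)·C = (4, 50/3).

(4, 50/3)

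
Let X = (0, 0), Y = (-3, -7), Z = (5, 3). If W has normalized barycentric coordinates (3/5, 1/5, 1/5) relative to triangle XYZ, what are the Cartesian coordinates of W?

(2/5, -4/5)

W = (3/5)·X + (1/5)·Y + (1/5)·Z.
x-coordinate: (3/5)·0 + (1/5)·(-3) + (1/5)·5 = 2/5.
y-coordinate: (3/5)·0 + (1/5)·(-7) + (1/5)·3 = -4/5.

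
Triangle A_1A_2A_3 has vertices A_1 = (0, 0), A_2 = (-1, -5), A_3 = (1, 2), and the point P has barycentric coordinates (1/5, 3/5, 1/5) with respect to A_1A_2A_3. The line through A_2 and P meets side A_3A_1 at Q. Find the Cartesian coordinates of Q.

Line A_2P meets A_3A_1 where the A_2-coordinate vanishes; zeroing P's A_2-weight and renormalizing leaves A_3, A_1-weights 1/5 : 1/5 → (1/2, 1/2).
So Q = (1/2)·A_3 + (1/2)·A_1 = (1/2, 1).

(1/2, 1)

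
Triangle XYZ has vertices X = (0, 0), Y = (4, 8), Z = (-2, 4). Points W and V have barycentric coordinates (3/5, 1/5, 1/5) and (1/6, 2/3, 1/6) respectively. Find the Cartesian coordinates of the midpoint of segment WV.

Barycentric coordinates of the midpoint are the average: (23/60, 13/30, 11/60).
Converting: (23/60)·X + (13/30)·Y + (11/60)·Z = (41/30, 21/5).

(41/30, 21/5)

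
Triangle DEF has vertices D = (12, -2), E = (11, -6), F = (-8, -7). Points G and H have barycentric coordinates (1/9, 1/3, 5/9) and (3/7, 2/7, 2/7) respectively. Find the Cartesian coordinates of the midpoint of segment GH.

Barycentric coordinates of the midpoint are the average: (17/63, 13/42, 53/126).
Converting: (17/63)·D + (13/42)·E + (53/126)·F = (59/18, -673/126).

(59/18, -673/126)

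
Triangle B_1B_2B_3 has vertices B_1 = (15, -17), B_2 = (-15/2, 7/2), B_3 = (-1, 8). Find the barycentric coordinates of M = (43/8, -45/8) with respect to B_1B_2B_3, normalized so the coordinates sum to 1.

(1/2, 1/4, 1/4)

Signed area of the reference triangle: [B_1B_2B_3] = ½·(15·(7/2−8) + (-15/2)·(8−(-17)) + (-1)·(-17−(7/2))) = ½·(-135/2 − 375/2 + 41/2) = -469/4.
[MB_2B_3] = ½·((43/8)·(7/2−8) + (-15/2)·(8−(-45/8)) + (-1)·(-45/8−(7/2))) = ½·(-387/16 − 1635/16 + 73/8) = -469/8, so the B_1-coordinate is (-469/8)/(-469/4) = 1/2.
[B_1MB_3] = ½·(15·(-45/8−8) + (43/8)·(8−(-17)) + (-1)·(-17−(-45/8))) = ½·(-1635/8 + 1075/8 + 91/8) = -469/16, so the B_2-coordinate is 1/4.
[B_1B_2M] = ½·(15·(7/2−(-45/8)) + (-15/2)·(-45/8−(-17)) + (43/8)·(-17−(7/2))) = ½·(1095/8 − 1365/16 − 1763/16) = -469/16, so the B_3-coordinate is 1/4.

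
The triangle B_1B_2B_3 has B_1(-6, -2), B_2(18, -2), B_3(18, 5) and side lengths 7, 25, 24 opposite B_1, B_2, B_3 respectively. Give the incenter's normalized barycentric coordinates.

(1/8, 25/56, 3/7)

The incenter has barycentric coordinates proportional to the opposite side lengths: (7 : 25 : 24).
Normalizing by 7+25+24 = 56 gives (1/8, 25/56, 3/7).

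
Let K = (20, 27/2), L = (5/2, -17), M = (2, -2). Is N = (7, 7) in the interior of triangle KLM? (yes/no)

Barycentric coordinates of N: (318/1111, -338/1111, 1131/1111).
The three coordinates are positive, negative, positive; a point is interior exactly when all three are positive.

no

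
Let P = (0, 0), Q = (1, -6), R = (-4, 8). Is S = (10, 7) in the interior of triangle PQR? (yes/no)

no

Barycentric coordinates of S: (191/16, -27/4, -67/16).
The three coordinates are positive, negative, negative; a point is interior exactly when all three are positive.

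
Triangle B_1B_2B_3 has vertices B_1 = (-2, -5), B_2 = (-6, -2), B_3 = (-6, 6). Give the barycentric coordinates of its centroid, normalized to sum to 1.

The centroid is the average of the vertices, so each weight is 1/3.

(1/3, 1/3, 1/3)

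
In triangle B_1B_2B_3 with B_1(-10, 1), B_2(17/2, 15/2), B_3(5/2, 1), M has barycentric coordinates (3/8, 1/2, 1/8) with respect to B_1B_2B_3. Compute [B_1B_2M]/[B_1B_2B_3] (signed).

The signed ratio [B_1B_2M]/[B_1B_2B_3] equals the barycentric coordinate of M at vertex B_3, which is 1/8.

1/8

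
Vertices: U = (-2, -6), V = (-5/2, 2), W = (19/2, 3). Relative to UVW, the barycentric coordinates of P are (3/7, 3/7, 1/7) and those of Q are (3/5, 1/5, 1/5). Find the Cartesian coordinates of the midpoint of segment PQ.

(-13/70, -68/35)

Barycentric coordinates of the midpoint are the average: (18/35, 11/35, 6/35).
Converting: (18/35)·U + (11/35)·V + (6/35)·W = (-13/70, -68/35).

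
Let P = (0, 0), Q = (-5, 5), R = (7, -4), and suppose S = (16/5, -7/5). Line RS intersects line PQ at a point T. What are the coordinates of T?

Barycentric coordinates of S with respect to PQR: (1/5, 1/5, 3/5).
On side PQ the R-coordinate is zero; dropping S's R-weight 3/5 and renormalizing the remaining 1/5 : 1/5 gives weights 1/2, 1/2 on P, Q.
T = (1/2)·(0, 0) + (1/2)·(-5, 5) = (-5/2, 5/2).

(-5/2, 5/2)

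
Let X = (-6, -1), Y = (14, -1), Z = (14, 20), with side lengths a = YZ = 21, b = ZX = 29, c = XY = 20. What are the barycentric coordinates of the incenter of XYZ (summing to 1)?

The incenter has barycentric coordinates proportional to the opposite side lengths: (21 : 29 : 20).
Normalizing by 21+29+20 = 70 gives (3/10, 29/70, 2/7).

(3/10, 29/70, 2/7)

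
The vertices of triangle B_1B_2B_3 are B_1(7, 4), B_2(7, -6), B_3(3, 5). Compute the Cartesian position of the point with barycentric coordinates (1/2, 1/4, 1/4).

(6, 7/4)

M = (1/2)·B_1 + (1/4)·B_2 + (1/4)·B_3.
x-coordinate: (1/2)·7 + (1/4)·7 + (1/4)·3 = 6.
y-coordinate: (1/2)·4 + (1/4)·(-6) + (1/4)·5 = 7/4.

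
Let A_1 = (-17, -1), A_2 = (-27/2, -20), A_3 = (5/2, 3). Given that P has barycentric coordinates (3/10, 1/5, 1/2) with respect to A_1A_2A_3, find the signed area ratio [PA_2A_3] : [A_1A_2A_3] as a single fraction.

The signed ratio [PA_2A_3]/[A_1A_2A_3] equals the barycentric coordinate of P at vertex A_1, which is 3/10.

3/10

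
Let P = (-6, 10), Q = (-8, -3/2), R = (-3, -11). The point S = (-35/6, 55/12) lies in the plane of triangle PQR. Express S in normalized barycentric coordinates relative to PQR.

(2/3, 1/6, 1/6)

Signed area of the reference triangle: [PQR] = ½·((-6)·(-3/2−(-11)) + (-8)·(-11−10) + (-3)·(10−(-3/2))) = ½·(-57 + 168 − 69/2) = 153/4.
[SQR] = ½·((-35/6)·(-3/2−(-11)) + (-8)·(-11−(55/12)) + (-3)·(55/12−(-3/2))) = ½·(-665/12 + 374/3 − 73/4) = 51/2, so the P-coordinate is (51/2)/(153/4) = 2/3.
[PSR] = ½·((-6)·(55/12−(-11)) + (-35/6)·(-11−10) + (-3)·(10−(55/12))) = ½·(-187/2 + 245/2 − 65/4) = 51/8, so the Q-coordinate is 1/6.
[PQS] = ½·((-6)·(-3/2−(55/12)) + (-8)·(55/12−10) + (-35/6)·(10−(-3/2))) = ½·(73/2 + 130/3 − 805/12) = 51/8, so the R-coordinate is 1/6.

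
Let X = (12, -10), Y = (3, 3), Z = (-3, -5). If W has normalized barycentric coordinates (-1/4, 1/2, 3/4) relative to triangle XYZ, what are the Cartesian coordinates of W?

(-15/4, 1/4)

W = (-1/4)·X + (1/2)·Y + (3/4)·Z.
x-coordinate: (-1/4)·12 + (1/2)·3 + (3/4)·(-3) = -15/4.
y-coordinate: (-1/4)·(-10) + (1/2)·3 + (3/4)·(-5) = 1/4.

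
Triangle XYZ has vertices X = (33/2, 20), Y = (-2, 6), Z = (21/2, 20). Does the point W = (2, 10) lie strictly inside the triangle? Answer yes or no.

yes

Barycentric coordinates of W: (1/14, 5/7, 3/14).
The three coordinates are positive, positive, positive; a point is interior exactly when all three are positive.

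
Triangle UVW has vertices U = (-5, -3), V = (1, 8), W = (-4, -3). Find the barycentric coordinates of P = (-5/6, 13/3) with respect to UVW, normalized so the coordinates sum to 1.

(1/6, 2/3, 1/6)

Signed area of the reference triangle: [UVW] = ½·((-5)·(8−(-3)) + 1·(-3−(-3)) + (-4)·(-3−8)) = ½·(-55 + 0 + 44) = -11/2.
[PVW] = ½·((-5/6)·(8−(-3)) + 1·(-3−(13/3)) + (-4)·(13/3−8)) = ½·(-55/6 − 22/3 + 44/3) = -11/12, so the U-coordinate is (-11/12)/(-11/2) = 1/6.
[UPW] = ½·((-5)·(13/3−(-3)) + (-5/6)·(-3−(-3)) + (-4)·(-3−(13/3))) = ½·(-110/3 + 0 + 88/3) = -11/3, so the V-coordinate is 2/3.
[UVP] = ½·((-5)·(8−(13/3)) + 1·(13/3−(-3)) + (-5/6)·(-3−8)) = ½·(-55/3 + 22/3 + 55/6) = -11/12, so the W-coordinate is 1/6.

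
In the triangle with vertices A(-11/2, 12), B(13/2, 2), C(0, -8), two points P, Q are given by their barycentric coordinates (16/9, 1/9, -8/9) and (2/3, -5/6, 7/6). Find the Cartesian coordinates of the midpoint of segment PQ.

Barycentric coordinates of the midpoint are the average: (11/9, -13/36, 5/36).
Converting: (11/9)·A + (-13/36)·B + (5/36)·C = (-653/72, 77/6).

(-653/72, 77/6)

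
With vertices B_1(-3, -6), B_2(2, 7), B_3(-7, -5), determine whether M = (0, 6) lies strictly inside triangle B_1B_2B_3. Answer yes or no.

Barycentric coordinates of M: (-5/19, 17/19, 7/19).
The three coordinates are negative, positive, positive; a point is interior exactly when all three are positive.

no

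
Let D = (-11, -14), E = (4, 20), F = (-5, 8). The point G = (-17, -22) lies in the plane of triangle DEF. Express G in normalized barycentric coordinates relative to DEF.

(1, -2/3, 2/3)

Signed area of the reference triangle: [DEF] = ½·((-11)·(20−8) + 4·(8−(-14)) + (-5)·(-14−20)) = ½·(-132 + 88 + 170) = 63.
[GEF] = ½·((-17)·(20−8) + 4·(8−(-22)) + (-5)·(-22−20)) = ½·(-204 + 120 + 210) = 63, so the D-coordinate is 63/63 = 1.
[DGF] = ½·((-11)·(-22−8) + (-17)·(8−(-14)) + (-5)·(-14−(-22))) = ½·(330 − 374 − 40) = -42, so the E-coordinate is -2/3.
[DEG] = ½·((-11)·(20−(-22)) + 4·(-22−(-14)) + (-17)·(-14−20)) = ½·(-462 − 32 + 578) = 42, so the F-coordinate is 2/3.
Check: 1 − 2/3 + 2/3 = 1.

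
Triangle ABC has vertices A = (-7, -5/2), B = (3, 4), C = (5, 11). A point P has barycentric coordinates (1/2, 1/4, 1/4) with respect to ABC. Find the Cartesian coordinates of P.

P = (1/2)·A + (1/4)·B + (1/4)·C.
x-coordinate: (1/2)·(-7) + (1/4)·3 + (1/4)·5 = -3/2.
y-coordinate: (1/2)·(-5/2) + (1/4)·4 + (1/4)·11 = 5/2.

(-3/2, 5/2)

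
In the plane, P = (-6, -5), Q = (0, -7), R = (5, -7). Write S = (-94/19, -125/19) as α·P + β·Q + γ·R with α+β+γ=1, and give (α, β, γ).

Signed area of the reference triangle: [PQR] = ½·((-6)·(-7−(-7)) + 0·(-7−(-5)) + 5·(-5−(-7))) = ½·(0 + 0 + 10) = 5.
[SQR] = ½·((-94/19)·(-7−(-7)) + 0·(-7−(-125/19)) + 5·(-125/19−(-7))) = ½·(0 + 0 + 40/19) = 20/19, so the P-coordinate is (20/19)/5 = 4/19.
[PSR] = ½·((-6)·(-125/19−(-7)) + (-94/19)·(-7−(-5)) + 5·(-5−(-125/19))) = ½·(-48/19 + 188/19 + 150/19) = 145/19, so the Q-coordinate is 29/19.
[PQS] = ½·((-6)·(-7−(-125/19)) + 0·(-125/19−(-5)) + (-94/19)·(-5−(-7))) = ½·(48/19 + 0 − 188/19) = -70/19, so the R-coordinate is -14/19.
Check: 4/19 + 29/19 − 14/19 = 1.

(4/19, 29/19, -14/19)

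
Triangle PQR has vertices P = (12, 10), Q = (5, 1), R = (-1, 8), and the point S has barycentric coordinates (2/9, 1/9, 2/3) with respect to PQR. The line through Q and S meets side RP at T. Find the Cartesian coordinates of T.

Line QS meets RP where the Q-coordinate vanishes; zeroing S's Q-weight and renormalizing leaves R, P-weights 2/3 : 2/9 → (3/4, 1/4).
So T = (3/4)·R + (1/4)·P = (9/4, 17/2).

(9/4, 17/2)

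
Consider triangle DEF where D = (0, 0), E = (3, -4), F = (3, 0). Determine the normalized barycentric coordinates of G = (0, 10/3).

Signed area of the reference triangle: [DEF] = ½·(0·(-4−0) + 3·(0−0) + 3·(0−(-4))) = ½·(0 + 0 + 12) = 6.
[GEF] = ½·(0·(-4−0) + 3·(0−(10/3)) + 3·(10/3−(-4))) = ½·(0 − 10 + 22) = 6, so the D-coordinate is 6/6 = 1.
[DGF] = ½·(0·(10/3−0) + 0·(0−0) + 3·(0−(10/3))) = ½·(0 + 0 − 10) = -5, so the E-coordinate is -5/6.
[DEG] = ½·(0·(-4−(10/3)) + 3·(10/3−0) + 0·(0−(-4))) = ½·(0 + 10 + 0) = 5, so the F-coordinate is 5/6.
Check: 1 − 5/6 + 5/6 = 1.

(1, -5/6, 5/6)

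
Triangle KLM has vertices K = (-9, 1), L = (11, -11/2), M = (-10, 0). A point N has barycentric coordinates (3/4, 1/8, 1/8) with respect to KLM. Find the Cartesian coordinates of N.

(-53/8, 1/16)

N = (3/4)·K + (1/8)·L + (1/8)·M.
x-coordinate: (3/4)·(-9) + (1/8)·11 + (1/8)·(-10) = -53/8.
y-coordinate: (3/4)·1 + (1/8)·(-11/2) + (1/8)·0 = 1/16.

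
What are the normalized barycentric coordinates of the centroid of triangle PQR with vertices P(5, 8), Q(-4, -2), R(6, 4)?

(1/3, 1/3, 1/3)

The centroid is the average of the vertices, so each weight is 1/3.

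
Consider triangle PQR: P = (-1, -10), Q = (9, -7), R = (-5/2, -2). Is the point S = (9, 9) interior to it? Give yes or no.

Barycentric coordinates of S: (-368/169, 217/169, 320/169).
The three coordinates are negative, positive, positive; a point is interior exactly when all three are positive.

no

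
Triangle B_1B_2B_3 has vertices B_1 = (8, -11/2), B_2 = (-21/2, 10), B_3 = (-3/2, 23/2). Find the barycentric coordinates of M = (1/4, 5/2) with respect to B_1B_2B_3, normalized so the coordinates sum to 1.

Signed area of the reference triangle: [B_1B_2B_3] = ½·(8·(10−(23/2)) + (-21/2)·(23/2−(-11/2)) + (-3/2)·(-11/2−10)) = ½·(-12 − 357/2 + 93/4) = -669/8.
[MB_2B_3] = ½·((1/4)·(10−(23/2)) + (-21/2)·(23/2−(5/2)) + (-3/2)·(5/2−10)) = ½·(-3/8 − 189/2 + 45/4) = -669/16, so the B_1-coordinate is (-669/16)/(-669/8) = 1/2.
[B_1MB_3] = ½·(8·(5/2−(23/2)) + (1/4)·(23/2−(-11/2)) + (-3/2)·(-11/2−(5/2))) = ½·(-72 + 17/4 + 12) = -223/8, so the B_2-coordinate is 1/3.
[B_1B_2M] = ½·(8·(10−(5/2)) + (-21/2)·(5/2−(-11/2)) + (1/4)·(-11/2−10)) = ½·(60 − 84 − 31/8) = -223/16, so the B_3-coordinate is 1/6.
Check: 1/2 + 1/3 + 1/6 = 1.

(1/2, 1/3, 1/6)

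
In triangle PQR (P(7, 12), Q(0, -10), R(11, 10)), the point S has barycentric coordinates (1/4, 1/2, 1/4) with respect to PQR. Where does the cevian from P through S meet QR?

(11/3, -10/3)

Line PS meets QR where the P-coordinate vanishes; zeroing S's P-weight and renormalizing leaves Q, R-weights 1/2 : 1/4 → (2/3, 1/3).
So T = (2/3)·Q + (1/3)·R = (11/3, -10/3).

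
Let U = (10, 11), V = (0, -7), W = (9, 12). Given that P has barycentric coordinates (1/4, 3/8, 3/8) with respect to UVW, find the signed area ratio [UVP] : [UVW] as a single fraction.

3/8

The signed ratio [UVP]/[UVW] equals the barycentric coordinate of P at vertex W, which is 3/8.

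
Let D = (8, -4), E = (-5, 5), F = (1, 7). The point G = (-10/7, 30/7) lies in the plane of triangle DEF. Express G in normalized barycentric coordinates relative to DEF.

Signed area of the reference triangle: [DEF] = ½·(8·(5−7) + (-5)·(7−(-4)) + 1·(-4−5)) = ½·(-16 − 55 − 9) = -40.
[GEF] = ½·((-10/7)·(5−7) + (-5)·(7−(30/7)) + 1·(30/7−5)) = ½·(20/7 − 95/7 − 5/7) = -40/7, so the D-coordinate is (-40/7)/(-40) = 1/7.
[DGF] = ½·(8·(30/7−7) + (-10/7)·(7−(-4)) + 1·(-4−(30/7))) = ½·(-152/7 − 110/7 − 58/7) = -160/7, so the E-coordinate is 4/7.
[DEG] = ½·(8·(5−(30/7)) + (-5)·(30/7−(-4)) + (-10/7)·(-4−5)) = ½·(40/7 − 290/7 + 90/7) = -80/7, so the F-coordinate is 2/7.
Check: 1/7 + 4/7 + 2/7 = 1.

(1/7, 4/7, 2/7)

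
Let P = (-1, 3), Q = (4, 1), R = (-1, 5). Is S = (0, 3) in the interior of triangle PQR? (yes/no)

yes

Barycentric coordinates of S: (3/5, 1/5, 1/5).
The three coordinates are positive, positive, positive; a point is interior exactly when all three are positive.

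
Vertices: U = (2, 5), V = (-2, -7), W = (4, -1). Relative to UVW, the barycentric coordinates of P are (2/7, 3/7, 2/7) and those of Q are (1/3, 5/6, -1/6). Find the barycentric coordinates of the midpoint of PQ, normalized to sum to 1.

(13/42, 53/84, 5/84)

Since both coordinate triples sum to 1, the midpoint's barycentrics are the componentwise average.
(2/7+1/3)/2 = 13/42; similarly 53/84 and 5/84.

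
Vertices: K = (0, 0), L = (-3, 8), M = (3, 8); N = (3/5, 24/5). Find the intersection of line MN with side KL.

(-1, 8/3)

Barycentric coordinates of N with respect to KLM: (2/5, 1/5, 2/5).
On side KL the M-coordinate is zero; dropping N's M-weight 2/5 and renormalizing the remaining 2/5 : 1/5 gives weights 2/3, 1/3 on K, L.
J = (2/3)·(0, 0) + (1/3)·(-3, 8) = (-1, 8/3).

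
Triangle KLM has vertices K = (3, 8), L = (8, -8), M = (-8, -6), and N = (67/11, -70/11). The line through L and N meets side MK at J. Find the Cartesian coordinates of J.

Barycentric coordinates of N with respect to KLM: (1/11, 9/11, 1/11).
On side MK the L-coordinate is zero; dropping N's L-weight 9/11 and renormalizing the remaining 1/11 : 1/11 gives weights 1/2, 1/2 on M, K.
J = (1/2)·(-8, -6) + (1/2)·(3, 8) = (-5/2, 1).

(-5/2, 1)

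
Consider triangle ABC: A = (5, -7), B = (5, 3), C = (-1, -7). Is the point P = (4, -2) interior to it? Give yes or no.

Barycentric coordinates of P: (1/3, 1/2, 1/6).
The three coordinates are positive, positive, positive; a point is interior exactly when all three are positive.

yes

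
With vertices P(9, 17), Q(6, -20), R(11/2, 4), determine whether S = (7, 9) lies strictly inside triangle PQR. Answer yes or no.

yes

Barycentric coordinates of S: (77/181, 4/181, 100/181).
The three coordinates are positive, positive, positive; a point is interior exactly when all three are positive.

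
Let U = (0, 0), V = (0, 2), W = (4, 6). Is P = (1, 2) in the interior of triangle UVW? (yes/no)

Barycentric coordinates of P: (1/2, 1/4, 1/4).
The three coordinates are positive, positive, positive; a point is interior exactly when all three are positive.

yes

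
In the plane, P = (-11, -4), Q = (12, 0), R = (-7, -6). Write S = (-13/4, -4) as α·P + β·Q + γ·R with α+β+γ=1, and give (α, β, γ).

(1/4, 1/4, 1/2)

Signed area of the reference triangle: [PQR] = ½·((-11)·(0−(-6)) + 12·(-6−(-4)) + (-7)·(-4−0)) = ½·(-66 − 24 + 28) = -31.
[SQR] = ½·((-13/4)·(0−(-6)) + 12·(-6−(-4)) + (-7)·(-4−0)) = ½·(-39/2 − 24 + 28) = -31/4, so the P-coordinate is (-31/4)/(-31) = 1/4.
[PSR] = ½·((-11)·(-4−(-6)) + (-13/4)·(-6−(-4)) + (-7)·(-4−(-4))) = ½·(-22 + 13/2 + 0) = -31/4, so the Q-coordinate is 1/4.
[PQS] = ½·((-11)·(0−(-4)) + 12·(-4−(-4)) + (-13/4)·(-4−0)) = ½·(-44 + 0 + 13) = -31/2, so the R-coordinate is 1/2.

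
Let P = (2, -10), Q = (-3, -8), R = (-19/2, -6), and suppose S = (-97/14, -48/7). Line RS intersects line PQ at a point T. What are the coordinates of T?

Barycentric coordinates of S with respect to PQR: (1/7, 1/7, 5/7).
On side PQ the R-coordinate is zero; dropping S's R-weight 5/7 and renormalizing the remaining 1/7 : 1/7 gives weights 1/2, 1/2 on P, Q.
T = (1/2)·(2, -10) + (1/2)·(-3, -8) = (-1/2, -9).

(-1/2, -9)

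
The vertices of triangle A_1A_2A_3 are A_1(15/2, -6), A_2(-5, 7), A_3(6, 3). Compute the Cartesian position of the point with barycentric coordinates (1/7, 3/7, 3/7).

P = (1/7)·A_1 + (3/7)·A_2 + (3/7)·A_3.
x-coordinate: (1/7)·(15/2) + (3/7)·(-5) + (3/7)·6 = 3/2.
y-coordinate: (1/7)·(-6) + (3/7)·7 + (3/7)·3 = 24/7.

(3/2, 24/7)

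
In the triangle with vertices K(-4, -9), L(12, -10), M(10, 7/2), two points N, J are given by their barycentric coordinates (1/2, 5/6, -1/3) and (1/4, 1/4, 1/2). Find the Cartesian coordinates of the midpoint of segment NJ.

(35/6, -17/2)

Barycentric coordinates of the midpoint are the average: (3/8, 13/24, 1/12).
Converting: (3/8)·K + (13/24)·L + (1/12)·M = (35/6, -17/2).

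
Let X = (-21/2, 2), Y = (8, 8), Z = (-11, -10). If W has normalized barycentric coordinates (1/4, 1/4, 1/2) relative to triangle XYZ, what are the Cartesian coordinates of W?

W = (1/4)·X + (1/4)·Y + (1/2)·Z.
x-coordinate: (1/4)·(-21/2) + (1/4)·8 + (1/2)·(-11) = -49/8.
y-coordinate: (1/4)·2 + (1/4)·8 + (1/2)·(-10) = -5/2.

(-49/8, -5/2)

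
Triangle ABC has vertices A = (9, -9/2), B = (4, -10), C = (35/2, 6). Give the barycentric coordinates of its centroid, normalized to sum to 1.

The centroid is the average of the vertices, so each weight is 1/3.

(1/3, 1/3, 1/3)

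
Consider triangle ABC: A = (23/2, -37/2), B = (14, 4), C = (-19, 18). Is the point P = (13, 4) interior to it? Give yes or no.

yes

Barycentric coordinates of P: (28/1555, 1482/1555, 9/311).
The three coordinates are positive, positive, positive; a point is interior exactly when all three are positive.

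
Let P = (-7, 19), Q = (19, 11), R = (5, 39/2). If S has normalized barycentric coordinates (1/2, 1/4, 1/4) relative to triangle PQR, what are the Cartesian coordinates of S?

S = (1/2)·P + (1/4)·Q + (1/4)·R.
x-coordinate: (1/2)·(-7) + (1/4)·19 + (1/4)·5 = 5/2.
y-coordinate: (1/2)·19 + (1/4)·11 + (1/4)·(39/2) = 137/8.

(5/2, 137/8)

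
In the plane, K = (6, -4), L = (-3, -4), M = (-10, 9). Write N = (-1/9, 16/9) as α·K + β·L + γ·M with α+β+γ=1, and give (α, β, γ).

Signed area of the reference triangle: [KLM] = ½·(6·(-4−9) + (-3)·(9−(-4)) + (-10)·(-4−(-4))) = ½·(-78 − 39 + 0) = -117/2.
[NLM] = ½·((-1/9)·(-4−9) + (-3)·(9−(16/9)) + (-10)·(16/9−(-4))) = ½·(13/9 − 65/3 − 520/9) = -39, so the K-coordinate is (-39)/(-117/2) = 2/3.
[KNM] = ½·(6·(16/9−9) + (-1/9)·(9−(-4)) + (-10)·(-4−(16/9))) = ½·(-130/3 − 13/9 + 520/9) = 13/2, so the L-coordinate is -1/9.
[KLN] = ½·(6·(-4−(16/9)) + (-3)·(16/9−(-4)) + (-1/9)·(-4−(-4))) = ½·(-104/3 − 52/3 + 0) = -26, so the M-coordinate is 4/9.

(2/3, -1/9, 4/9)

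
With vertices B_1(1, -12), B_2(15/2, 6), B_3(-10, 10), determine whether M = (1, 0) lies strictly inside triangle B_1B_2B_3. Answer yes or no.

yes

Barycentric coordinates of M: (131/341, 12/31, 78/341).
The three coordinates are positive, positive, positive; a point is interior exactly when all three are positive.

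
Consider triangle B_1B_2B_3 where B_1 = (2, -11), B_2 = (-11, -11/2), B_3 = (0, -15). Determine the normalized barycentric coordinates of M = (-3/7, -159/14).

(4/7, 1/7, 2/7)

Signed area of the reference triangle: [B_1B_2B_3] = ½·(2·(-11/2−(-15)) + (-11)·(-15−(-11)) + 0·(-11−(-11/2))) = ½·(19 + 44 + 0) = 63/2.
[MB_2B_3] = ½·((-3/7)·(-11/2−(-15)) + (-11)·(-15−(-159/14)) + 0·(-159/14−(-11/2))) = ½·(-57/14 + 561/14 + 0) = 18, so the B_1-coordinate is 18/(63/2) = 4/7.
[B_1MB_3] = ½·(2·(-159/14−(-15)) + (-3/7)·(-15−(-11)) + 0·(-11−(-159/14))) = ½·(51/7 + 12/7 + 0) = 9/2, so the B_2-coordinate is 1/7.
[B_1B_2M] = ½·(2·(-11/2−(-159/14)) + (-11)·(-159/14−(-11)) + (-3/7)·(-11−(-11/2))) = ½·(82/7 + 55/14 + 33/14) = 9, so the B_3-coordinate is 2/7.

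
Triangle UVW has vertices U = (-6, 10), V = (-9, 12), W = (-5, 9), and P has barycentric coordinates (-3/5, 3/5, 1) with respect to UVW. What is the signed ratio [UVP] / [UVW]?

1

The signed ratio [UVP]/[UVW] equals the barycentric coordinate of P at vertex W, which is 1.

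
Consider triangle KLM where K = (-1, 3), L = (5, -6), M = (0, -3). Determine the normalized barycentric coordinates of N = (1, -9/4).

Signed area of the reference triangle: [KLM] = ½·((-1)·(-6−(-3)) + 5·(-3−3) + 0·(3−(-6))) = ½·(3 − 30 + 0) = -27/2.
[NLM] = ½·(1·(-6−(-3)) + 5·(-3−(-9/4)) + 0·(-9/4−(-6))) = ½·(-3 − 15/4 + 0) = -27/8, so the K-coordinate is (-27/8)/(-27/2) = 1/4.
[KNM] = ½·((-1)·(-9/4−(-3)) + 1·(-3−3) + 0·(3−(-9/4))) = ½·(-3/4 − 6 + 0) = -27/8, so the L-coordinate is 1/4.
[KLN] = ½·((-1)·(-6−(-9/4)) + 5·(-9/4−3) + 1·(3−(-6))) = ½·(15/4 − 105/4 + 9) = -27/4, so the M-coordinate is 1/2.

(1/4, 1/4, 1/2)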